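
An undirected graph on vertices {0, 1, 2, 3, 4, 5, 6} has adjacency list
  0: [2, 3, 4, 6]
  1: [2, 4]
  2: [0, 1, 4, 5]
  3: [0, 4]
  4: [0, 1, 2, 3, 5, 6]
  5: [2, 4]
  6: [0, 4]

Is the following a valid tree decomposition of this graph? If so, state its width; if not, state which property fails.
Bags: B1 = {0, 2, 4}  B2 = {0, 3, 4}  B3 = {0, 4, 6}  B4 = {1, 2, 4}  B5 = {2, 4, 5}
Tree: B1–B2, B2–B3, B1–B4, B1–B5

Every vertex of G appears in some bag (union = {0, 1, 2, 3, 4, 5, 6}); every edge is covered by a bag; and for each vertex v the set of bags containing v is connected in the bag tree. The decomposition is therefore valid. The largest bag has 3 vertices, so the width is 2.

Yes; width 2.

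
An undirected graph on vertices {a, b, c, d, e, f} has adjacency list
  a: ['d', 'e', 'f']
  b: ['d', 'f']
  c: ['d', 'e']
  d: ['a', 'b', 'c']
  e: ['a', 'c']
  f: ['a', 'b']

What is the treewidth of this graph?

2

A width-2 tree decomposition is:
Bags: B1 = {a, b, f}  B2 = {a, b, d}  B3 = {a, d, e}  B4 = {c, d, e}
Tree: B1–B2, B2–B3, B3–B4
Every bag has size at most 3, so the width is 3 − 1 = 2 and tw(G) ≤ 2. The edges f–b–d–a–f form a cycle, so G is not a tree and its treewidth is at least 2. The upper and lower bounds meet at 2, so that is the treewidth.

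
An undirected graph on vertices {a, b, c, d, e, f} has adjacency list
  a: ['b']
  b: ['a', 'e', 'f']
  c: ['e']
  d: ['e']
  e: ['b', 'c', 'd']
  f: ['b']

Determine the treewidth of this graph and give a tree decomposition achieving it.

The largest bag has 2 vertices, giving width 1; this decomposition certifies tw(G) ≤ 1. Any graph with an edge has treewidth ≥ 1, and G has the edge b–e. Combining the bounds, tw(G) = 1.

Treewidth 1.
One such decomposition:
Bags: B1 = {b, e}  B2 = {c, e}  B3 = {a, b}  B4 = {b, f}  B5 = {d, e}
Tree: B1–B2, B1–B3, B1–B4, B1–B5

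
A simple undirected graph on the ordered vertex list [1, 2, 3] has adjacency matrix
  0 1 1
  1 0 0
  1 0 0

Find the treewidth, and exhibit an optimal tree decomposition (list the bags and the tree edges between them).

The largest bag has 2 vertices, giving width 1; this decomposition certifies tw(G) ≤ 1. G has an edge, so its treewidth is at least 1. Therefore the treewidth is 1.

Treewidth 1.
One such decomposition:
Bags: B1 = {1, 2}  B2 = {1, 3}
Tree: B1–B2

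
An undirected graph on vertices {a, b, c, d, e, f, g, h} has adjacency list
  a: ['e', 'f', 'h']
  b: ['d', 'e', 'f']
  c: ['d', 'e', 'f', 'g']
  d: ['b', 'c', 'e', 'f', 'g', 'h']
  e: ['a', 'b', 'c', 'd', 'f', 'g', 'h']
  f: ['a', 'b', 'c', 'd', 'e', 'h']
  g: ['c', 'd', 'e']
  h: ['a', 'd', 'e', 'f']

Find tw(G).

A width-3 tree decomposition is:
Bags: B1 = {d, e, f, h}  B2 = {a, e, f, h}  B3 = {c, d, e, f}  B4 = {c, d, e, g}  B5 = {b, d, e, f}
Tree: B1–B2, B1–B3, B3–B4, B1–B5
The largest bag has 4 vertices, giving width 3; this decomposition certifies tw(G) ≤ 3. For the lower bound, the 4 vertices {c, d, e, g} are pairwise adjacent, and any tree decomposition puts a clique entirely inside one bag — forcing width ≥ 3. Combining the bounds, tw(G) = 3.

3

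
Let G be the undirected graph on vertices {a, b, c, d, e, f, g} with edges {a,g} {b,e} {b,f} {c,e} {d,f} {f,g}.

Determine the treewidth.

A width-1 tree decomposition is:
Bags: B1 = {f, g}  B2 = {b, f}  B3 = {a, g}  B4 = {d, f}  B5 = {b, e}  B6 = {c, e}
Tree: B1–B2, B1–B3, B2–B4, B2–B5, B5–B6
The largest bag has 2 vertices, giving width 1; this decomposition certifies tw(G) ≤ 1. Any graph with an edge has treewidth ≥ 1, and G has the edge g–f. The upper and lower bounds meet at 1, so that is the treewidth.

1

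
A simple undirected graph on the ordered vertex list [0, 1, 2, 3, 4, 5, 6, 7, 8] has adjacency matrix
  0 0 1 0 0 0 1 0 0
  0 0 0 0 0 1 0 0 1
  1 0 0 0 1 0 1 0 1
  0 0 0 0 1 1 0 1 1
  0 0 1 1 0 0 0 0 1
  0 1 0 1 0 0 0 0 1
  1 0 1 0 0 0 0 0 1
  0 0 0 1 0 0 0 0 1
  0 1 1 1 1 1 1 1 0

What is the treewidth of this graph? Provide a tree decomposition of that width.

Every bag has size at most 3, so the width is 3 − 1 = 2 and tw(G) ≤ 2. Conversely, {0, 2, 6} is a clique of size 3, and the vertices of any clique must share a bag in every tree decomposition; so some bag has ≥ 3 vertices and tw(G) ≥ 2. Hence tw(G) = 2 exactly.

Treewidth 2.
One such decomposition:
Bags: B1 = {2, 4, 8}  B2 = {2, 6, 8}  B3 = {3, 4, 8}  B4 = {3, 5, 8}  B5 = {3, 7, 8}  B6 = {0, 2, 6}  B7 = {1, 5, 8}
Tree: B1–B2, B1–B3, B3–B4, B3–B5, B2–B6, B4–B7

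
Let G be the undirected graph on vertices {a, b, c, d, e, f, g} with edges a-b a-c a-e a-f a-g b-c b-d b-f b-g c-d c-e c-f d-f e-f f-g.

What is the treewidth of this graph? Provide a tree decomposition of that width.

The largest bag has 4 vertices, giving width 3; this decomposition certifies tw(G) ≤ 3. Conversely, {a, c, e, f} is a clique of size 4, and the vertices of any clique must share a bag in every tree decomposition; so some bag has ≥ 4 vertices and tw(G) ≥ 3. The upper and lower bounds meet at 3, so that is the treewidth.

Treewidth 3.
One optimal decomposition is:
Bags: B1 = {b, c, d, f}  B2 = {a, b, c, f}  B3 = {a, b, f, g}  B4 = {a, c, e, f}
Tree: B1–B2, B2–B3, B2–B4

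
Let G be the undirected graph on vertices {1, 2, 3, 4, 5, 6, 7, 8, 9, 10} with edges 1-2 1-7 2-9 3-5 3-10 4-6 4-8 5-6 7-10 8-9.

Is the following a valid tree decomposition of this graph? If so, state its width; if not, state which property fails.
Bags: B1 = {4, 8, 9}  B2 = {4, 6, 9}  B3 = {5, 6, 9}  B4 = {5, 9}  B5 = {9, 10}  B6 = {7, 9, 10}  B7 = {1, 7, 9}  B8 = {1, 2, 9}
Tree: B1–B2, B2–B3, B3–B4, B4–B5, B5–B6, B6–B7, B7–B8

No — vertex 3 appears in no bag.

A tree decomposition must satisfy three properties: every vertex lies in some bag; for every edge, both endpoints lie together in some bag; and for every vertex, the bags containing it form a connected subtree. Here vertex 3 appears in no bag, so the decomposition is invalid.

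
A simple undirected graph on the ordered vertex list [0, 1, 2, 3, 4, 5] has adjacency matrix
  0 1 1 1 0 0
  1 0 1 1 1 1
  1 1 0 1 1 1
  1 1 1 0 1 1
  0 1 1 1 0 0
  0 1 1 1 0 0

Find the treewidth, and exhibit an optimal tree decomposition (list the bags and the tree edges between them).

The largest bag has 4 vertices, giving width 3; this decomposition certifies tw(G) ≤ 3. Conversely, {0, 1, 2, 3} is a clique of size 4, and the vertices of any clique must share a bag in every tree decomposition; so some bag has ≥ 4 vertices and tw(G) ≥ 3. Combining the bounds, tw(G) = 3.

Treewidth 3.
Bags: B1 = {1, 2, 3, 5}  B2 = {1, 2, 3, 4}  B3 = {0, 1, 2, 3}
Tree: B1–B2, B1–B3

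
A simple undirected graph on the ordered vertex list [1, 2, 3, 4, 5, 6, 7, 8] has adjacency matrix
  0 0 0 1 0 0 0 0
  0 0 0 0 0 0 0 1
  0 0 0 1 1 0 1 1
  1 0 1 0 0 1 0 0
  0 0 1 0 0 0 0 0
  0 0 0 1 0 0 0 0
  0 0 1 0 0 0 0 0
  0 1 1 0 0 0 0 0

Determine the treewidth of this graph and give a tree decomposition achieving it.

Treewidth 1.
One such decomposition:
Bags: B1 = {3, 4}  B2 = {1, 4}  B3 = {3, 7}  B4 = {3, 5}  B5 = {4, 6}  B6 = {3, 8}  B7 = {2, 8}
Tree: B1–B2, B1–B3, B1–B4, B1–B5, B3–B6, B6–B7

Each bag holds 2 vertices, so the decomposition has width 1, which upper-bounds the treewidth. Since G has at least one edge (e.g. 4–3), it is not an edgeless graph, so tw(G) ≥ 1. Therefore the treewidth is 1.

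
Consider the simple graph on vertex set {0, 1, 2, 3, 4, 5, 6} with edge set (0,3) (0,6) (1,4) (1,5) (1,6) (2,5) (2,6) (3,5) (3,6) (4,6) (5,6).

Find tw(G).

A width-2 tree decomposition is:
Bags: B1 = {1, 5, 6}  B2 = {2, 5, 6}  B3 = {3, 5, 6}  B4 = {0, 3, 6}  B5 = {1, 4, 6}
Tree: B1–B2, B1–B3, B3–B4, B1–B5
Each bag holds 3 vertices, so the decomposition has width 2, which upper-bounds the treewidth. Conversely, {0, 3, 6} is a clique of size 3, and the vertices of any clique must share a bag in every tree decomposition; so some bag has ≥ 3 vertices and tw(G) ≥ 2. Combining the bounds, tw(G) = 2.

2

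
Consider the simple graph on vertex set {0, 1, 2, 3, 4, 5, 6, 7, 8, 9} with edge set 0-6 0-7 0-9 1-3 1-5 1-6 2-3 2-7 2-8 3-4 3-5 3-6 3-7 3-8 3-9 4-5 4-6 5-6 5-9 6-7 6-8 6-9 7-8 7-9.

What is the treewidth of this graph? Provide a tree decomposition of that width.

Treewidth 3.
Bags: B1 = {3, 6, 7, 9}  B2 = {3, 6, 7, 8}  B3 = {0, 6, 7, 9}  B4 = {3, 5, 6, 9}  B5 = {1, 3, 5, 6}  B6 = {3, 4, 5, 6}  B7 = {2, 3, 7, 8}
Tree: B1–B2, B1–B3, B1–B4, B4–B5, B5–B6, B2–B7

Every bag has size at most 4, so the width is 4 − 1 = 3 and tw(G) ≤ 3. On the other hand G contains the 4-clique {0, 6, 7, 9}. A clique must lie in a single bag of any decomposition, so no decomposition can have width below 3. Combining the bounds, tw(G) = 3.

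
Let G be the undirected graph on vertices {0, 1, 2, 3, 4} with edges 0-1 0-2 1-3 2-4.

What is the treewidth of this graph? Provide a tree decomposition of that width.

The largest bag has 2 vertices, giving width 1; this decomposition certifies tw(G) ≤ 1. Since G has at least one edge (e.g. 3–1), it is not an edgeless graph, so tw(G) ≥ 1. Combining the bounds, tw(G) = 1.

Treewidth 1.
One optimal decomposition is:
Bags: B1 = {1, 3}  B2 = {0, 1}  B3 = {0, 2}  B4 = {2, 4}
Tree: B1–B2, B2–B3, B3–B4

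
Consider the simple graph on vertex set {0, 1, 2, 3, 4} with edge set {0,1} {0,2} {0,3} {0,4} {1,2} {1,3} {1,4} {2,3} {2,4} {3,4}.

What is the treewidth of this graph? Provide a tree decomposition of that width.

A single bag containing all 5 vertices is trivially a valid decomposition of width 4. On the other hand G contains the 5-clique {0, 1, 2, 3, 4}. A clique must lie in a single bag of any decomposition, so no decomposition can have width below 4. Therefore the treewidth is 4.

Treewidth 4.
One optimal decomposition is:
Bags: B1 = {0, 1, 2, 3, 4}
Tree: (single bag)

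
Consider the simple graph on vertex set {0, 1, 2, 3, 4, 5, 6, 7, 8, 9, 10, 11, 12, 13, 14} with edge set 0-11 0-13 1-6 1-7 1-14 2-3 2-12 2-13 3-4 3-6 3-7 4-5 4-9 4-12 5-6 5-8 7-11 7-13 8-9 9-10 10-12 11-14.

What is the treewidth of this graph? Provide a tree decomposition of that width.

The largest bag has 4 vertices, giving width 3; this decomposition certifies tw(G) ≤ 3. For the lower bound: the 4 vertex sets {0,11,14}, {13}, {7}, {1,2,3,6} are disjoint, each induces a connected subgraph, and every pair is joined by at least one edge of G. Contracting each set to a single vertex therefore yields K_{4} as a minor, and since treewidth is minor-monotone, tw(G) ≥ tw(K_{4}) = 3. Combining the bounds, tw(G) = 3.

Treewidth 3.
One optimal decomposition is:
Bags: B1 = {0, 11, 13, 14}  B2 = {7, 11, 13, 14}  B3 = {1, 7, 13, 14}  B4 = {1, 2, 7, 13}  B5 = {1, 2, 3, 7}  B6 = {1, 2, 3, 6}  B7 = {2, 3, 6, 12}  B8 = {3, 4, 6, 12}  B9 = {4, 5, 6, 12}  B10 = {4, 5, 10, 12}  B11 = {4, 5, 9, 10}  B12 = {5, 8, 9, 10}
Tree: B1–B2, B2–B3, B3–B4, B4–B5, B5–B6, B6–B7, B7–B8, B8–B9, B9–B10, B10–B11, B11–B12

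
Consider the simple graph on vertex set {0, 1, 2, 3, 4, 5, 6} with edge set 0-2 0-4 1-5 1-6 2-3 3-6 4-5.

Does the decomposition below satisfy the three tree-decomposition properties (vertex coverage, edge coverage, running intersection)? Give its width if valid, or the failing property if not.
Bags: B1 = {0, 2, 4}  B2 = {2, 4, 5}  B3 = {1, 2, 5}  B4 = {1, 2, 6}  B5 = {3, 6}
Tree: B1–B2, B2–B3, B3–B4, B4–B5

A tree decomposition must satisfy three properties: every vertex lies in some bag; for every edge, both endpoints lie together in some bag; and for every vertex, the bags containing it form a connected subtree. Here edge (2,3) lies in no bag, so the decomposition is invalid.

No — edge (2,3) lies in no bag.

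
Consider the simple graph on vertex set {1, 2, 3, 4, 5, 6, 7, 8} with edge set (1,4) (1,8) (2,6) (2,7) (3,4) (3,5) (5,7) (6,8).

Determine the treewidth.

2

A width-2 tree decomposition is:
Bags: B1 = {2, 6, 7}  B2 = {6, 7, 8}  B3 = {1, 7, 8}  B4 = {1, 4, 7}  B5 = {3, 4, 7}  B6 = {3, 5, 7}
Tree: B1–B2, B2–B3, B3–B4, B4–B5, B5–B6
The largest bag has 3 vertices, giving width 2; this decomposition certifies tw(G) ≤ 2. For the lower bound, G contains the cycle 7–2–6–8–1–4–3–5–7, so G is not a forest; only forests have treewidth ≤ 1, hence tw(G) ≥ 2. Hence tw(G) = 2 exactly.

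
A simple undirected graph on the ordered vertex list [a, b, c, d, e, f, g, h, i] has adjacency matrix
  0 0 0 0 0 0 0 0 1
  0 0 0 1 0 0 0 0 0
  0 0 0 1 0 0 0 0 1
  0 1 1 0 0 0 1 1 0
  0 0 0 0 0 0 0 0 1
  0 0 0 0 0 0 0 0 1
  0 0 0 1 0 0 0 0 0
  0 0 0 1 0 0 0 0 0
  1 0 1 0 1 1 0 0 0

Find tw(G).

1

A width-1 tree decomposition is:
Bags: B1 = {e, i}  B2 = {c, i}  B3 = {f, i}  B4 = {c, d}  B5 = {d, g}  B6 = {d, h}  B7 = {a, i}  B8 = {b, d}
Tree: B1–B2, B1–B3, B2–B4, B4–B5, B4–B6, B2–B7, B4–B8
Every bag has size at most 2, so the width is 2 − 1 = 1 and tw(G) ≤ 1. G has an edge, so its treewidth is at least 1. Therefore the treewidth is 1.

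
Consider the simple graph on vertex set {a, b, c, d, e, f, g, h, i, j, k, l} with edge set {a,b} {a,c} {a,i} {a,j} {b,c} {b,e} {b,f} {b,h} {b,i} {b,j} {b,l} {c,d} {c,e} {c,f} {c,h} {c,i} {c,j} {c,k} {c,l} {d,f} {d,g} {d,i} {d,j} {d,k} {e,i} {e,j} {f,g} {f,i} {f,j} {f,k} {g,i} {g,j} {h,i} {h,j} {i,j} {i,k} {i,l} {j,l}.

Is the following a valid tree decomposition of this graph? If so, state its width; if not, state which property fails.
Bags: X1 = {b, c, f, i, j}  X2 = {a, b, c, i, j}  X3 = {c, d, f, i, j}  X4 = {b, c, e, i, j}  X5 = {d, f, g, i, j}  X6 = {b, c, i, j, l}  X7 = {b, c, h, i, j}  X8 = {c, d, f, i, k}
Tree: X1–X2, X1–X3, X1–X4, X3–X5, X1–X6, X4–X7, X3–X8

Checking the three conditions: (i) the bags cover all of {a, b, c, d, e, f, g, h, i, j, k, l}; (ii) for each edge, some bag contains both endpoints; (iii) the bags containing any fixed vertex form a subtree. All hold, so the decomposition is valid with width 5 − 1 = 4.

Yes; width 4.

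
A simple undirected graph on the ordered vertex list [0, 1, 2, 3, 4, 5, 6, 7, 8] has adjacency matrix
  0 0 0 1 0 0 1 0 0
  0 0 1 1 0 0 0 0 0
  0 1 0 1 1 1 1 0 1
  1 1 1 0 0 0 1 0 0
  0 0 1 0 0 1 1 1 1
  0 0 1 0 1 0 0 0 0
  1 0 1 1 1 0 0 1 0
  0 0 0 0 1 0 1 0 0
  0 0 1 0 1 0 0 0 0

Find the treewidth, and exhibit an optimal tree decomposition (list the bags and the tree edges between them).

Treewidth 2.
One such decomposition:
Bags: B1 = {2, 3, 6}  B2 = {2, 4, 6}  B3 = {4, 6, 7}  B4 = {0, 3, 6}  B5 = {1, 2, 3}  B6 = {2, 4, 5}  B7 = {2, 4, 8}
Tree: B1–B2, B2–B3, B1–B4, B1–B5, B2–B6, B6–B7

Each bag holds 3 vertices, so the decomposition has width 2, which upper-bounds the treewidth. Conversely, {0, 3, 6} is a clique of size 3, and the vertices of any clique must share a bag in every tree decomposition; so some bag has ≥ 3 vertices and tw(G) ≥ 2. Combining the bounds, tw(G) = 2.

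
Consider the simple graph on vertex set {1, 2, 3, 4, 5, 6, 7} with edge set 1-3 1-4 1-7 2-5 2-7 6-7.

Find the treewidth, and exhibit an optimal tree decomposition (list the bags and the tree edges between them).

Every bag has size at most 2, so the width is 2 − 1 = 1 and tw(G) ≤ 1. Any graph with an edge has treewidth ≥ 1, and G has the edge 3–1. Therefore the treewidth is 1.

Treewidth 1.
One optimal decomposition is:
Bags: B1 = {1, 3}  B2 = {1, 7}  B3 = {1, 4}  B4 = {2, 7}  B5 = {6, 7}  B6 = {2, 5}
Tree: B1–B2, B2–B3, B2–B4, B4–B5, B4–B6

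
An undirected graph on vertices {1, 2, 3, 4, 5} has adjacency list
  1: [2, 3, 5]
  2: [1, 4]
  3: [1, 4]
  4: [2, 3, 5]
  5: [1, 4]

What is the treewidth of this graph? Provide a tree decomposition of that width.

Treewidth 2.
One such decomposition:
Bags: B1 = {1, 3, 4}  B2 = {1, 4, 5}  B3 = {1, 2, 4}
Tree: B1–B2, B2–B3

Every bag has size at most 3, so the width is 3 − 1 = 2 and tw(G) ≤ 2. The edges 3–4–5–1–3 form a cycle, so G is not a tree and its treewidth is at least 2. Therefore the treewidth is 2.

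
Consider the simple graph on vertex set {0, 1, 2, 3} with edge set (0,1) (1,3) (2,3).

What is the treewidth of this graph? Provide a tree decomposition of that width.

Treewidth 1.
One such decomposition:
Bags: B1 = {2, 3}  B2 = {1, 3}  B3 = {0, 1}
Tree: B1–B2, B2–B3

Each bag holds 2 vertices, so the decomposition has width 1, which upper-bounds the treewidth. Any graph with an edge has treewidth ≥ 1, and G has the edge 2–3. Therefore the treewidth is 1.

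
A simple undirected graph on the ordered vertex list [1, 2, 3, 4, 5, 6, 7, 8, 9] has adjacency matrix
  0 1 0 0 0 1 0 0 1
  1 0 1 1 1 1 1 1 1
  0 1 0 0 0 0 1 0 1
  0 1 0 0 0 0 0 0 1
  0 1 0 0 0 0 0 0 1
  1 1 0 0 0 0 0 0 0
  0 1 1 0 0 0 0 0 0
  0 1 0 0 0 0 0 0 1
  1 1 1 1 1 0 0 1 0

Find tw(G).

A width-2 tree decomposition is:
Bags: B1 = {2, 8, 9}  B2 = {1, 2, 9}  B3 = {2, 5, 9}  B4 = {1, 2, 6}  B5 = {2, 4, 9}  B6 = {2, 3, 9}  B7 = {2, 3, 7}
Tree: B1–B2, B1–B3, B2–B4, B2–B5, B3–B6, B6–B7
The largest bag has 3 vertices, giving width 2; this decomposition certifies tw(G) ≤ 2. On the other hand G contains the 3-clique {1, 2, 9}. A clique must lie in a single bag of any decomposition, so no decomposition can have width below 2. Therefore the treewidth is 2.

2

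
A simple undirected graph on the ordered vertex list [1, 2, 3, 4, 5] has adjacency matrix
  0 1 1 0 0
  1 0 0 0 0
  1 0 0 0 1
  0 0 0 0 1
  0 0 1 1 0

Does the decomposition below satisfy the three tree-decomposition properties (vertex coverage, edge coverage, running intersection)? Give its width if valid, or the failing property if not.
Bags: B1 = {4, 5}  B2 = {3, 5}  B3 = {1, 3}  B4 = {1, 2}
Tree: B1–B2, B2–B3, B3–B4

Checking the three conditions: (i) the bags cover all of {1, 2, 3, 4, 5}; (ii) for each edge, some bag contains both endpoints; (iii) the bags containing any fixed vertex form a subtree. All hold, so the decomposition is valid with width 2 − 1 = 1.

Yes; width 1.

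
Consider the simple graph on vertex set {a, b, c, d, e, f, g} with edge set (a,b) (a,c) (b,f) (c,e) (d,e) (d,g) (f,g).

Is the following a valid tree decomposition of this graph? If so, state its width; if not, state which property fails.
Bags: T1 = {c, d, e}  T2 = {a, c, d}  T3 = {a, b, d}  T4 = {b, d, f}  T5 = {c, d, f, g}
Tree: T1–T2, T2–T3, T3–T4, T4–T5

No — bags containing vertex c are not connected in the tree.

A tree decomposition must satisfy three properties: every vertex lies in some bag; for every edge, both endpoints lie together in some bag; and for every vertex, the bags containing it form a connected subtree. Here bags containing vertex c are not connected in the tree, so the decomposition is invalid.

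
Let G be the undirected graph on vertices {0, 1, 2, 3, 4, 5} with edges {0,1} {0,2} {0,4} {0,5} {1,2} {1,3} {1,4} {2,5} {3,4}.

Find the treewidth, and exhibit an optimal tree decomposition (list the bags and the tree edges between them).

Treewidth 2.
One optimal decomposition is:
Bags: B1 = {0, 1, 4}  B2 = {0, 1, 2}  B3 = {0, 2, 5}  B4 = {1, 3, 4}
Tree: B1–B2, B2–B3, B1–B4

Each bag holds 3 vertices, so the decomposition has width 2, which upper-bounds the treewidth. Conversely, {0, 1, 2} is a clique of size 3, and the vertices of any clique must share a bag in every tree decomposition; so some bag has ≥ 3 vertices and tw(G) ≥ 2. Hence tw(G) = 2 exactly.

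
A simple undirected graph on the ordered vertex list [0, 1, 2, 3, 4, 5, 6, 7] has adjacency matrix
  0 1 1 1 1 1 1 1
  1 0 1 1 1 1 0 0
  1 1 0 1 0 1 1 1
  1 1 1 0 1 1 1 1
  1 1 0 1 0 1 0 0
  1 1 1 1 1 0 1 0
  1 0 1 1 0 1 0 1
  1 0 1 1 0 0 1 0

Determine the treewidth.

A width-4 tree decomposition is:
Bags: B1 = {0, 1, 2, 3, 5}  B2 = {0, 2, 3, 5, 6}  B3 = {0, 1, 3, 4, 5}  B4 = {0, 2, 3, 6, 7}
Tree: B1–B2, B1–B3, B2–B4
Every bag has size at most 5, so the width is 5 − 1 = 4 and tw(G) ≤ 4. For the lower bound, the 5 vertices {0, 1, 2, 3, 5} are pairwise adjacent, and any tree decomposition puts a clique entirely inside one bag — forcing width ≥ 4. Hence tw(G) = 4 exactly.

4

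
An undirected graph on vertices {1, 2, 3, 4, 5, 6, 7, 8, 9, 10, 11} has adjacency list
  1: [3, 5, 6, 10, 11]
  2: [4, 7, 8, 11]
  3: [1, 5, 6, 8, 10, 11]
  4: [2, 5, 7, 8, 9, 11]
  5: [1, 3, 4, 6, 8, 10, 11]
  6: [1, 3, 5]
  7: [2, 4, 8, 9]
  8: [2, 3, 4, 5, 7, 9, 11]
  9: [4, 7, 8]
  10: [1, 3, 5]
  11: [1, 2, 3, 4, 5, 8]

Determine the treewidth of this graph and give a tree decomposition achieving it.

Each bag holds 4 vertices, so the decomposition has width 3, which upper-bounds the treewidth. Conversely, {4, 7, 8, 9} is a clique of size 4, and the vertices of any clique must share a bag in every tree decomposition; so some bag has ≥ 4 vertices and tw(G) ≥ 3. Hence tw(G) = 3 exactly.

Treewidth 3.
Bags: B1 = {4, 5, 8, 11}  B2 = {2, 4, 8, 11}  B3 = {3, 5, 8, 11}  B4 = {1, 3, 5, 11}  B5 = {2, 4, 7, 8}  B6 = {4, 7, 8, 9}  B7 = {1, 3, 5, 6}  B8 = {1, 3, 5, 10}
Tree: B1–B2, B1–B3, B3–B4, B2–B5, B5–B6, B4–B7, B4–B8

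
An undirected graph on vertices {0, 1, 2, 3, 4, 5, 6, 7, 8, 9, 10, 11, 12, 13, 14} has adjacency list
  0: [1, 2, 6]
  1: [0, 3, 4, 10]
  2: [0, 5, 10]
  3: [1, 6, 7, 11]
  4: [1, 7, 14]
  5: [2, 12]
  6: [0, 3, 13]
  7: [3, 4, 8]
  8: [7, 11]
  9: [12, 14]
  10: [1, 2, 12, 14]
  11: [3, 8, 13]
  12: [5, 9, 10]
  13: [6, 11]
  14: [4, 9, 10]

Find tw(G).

3

A width-3 tree decomposition is:
Bags: B1 = {6, 8, 11, 13}  B2 = {3, 6, 8, 11}  B3 = {3, 6, 7, 8}  B4 = {0, 3, 6, 7}  B5 = {0, 1, 3, 7}  B6 = {0, 1, 4, 7}  B7 = {0, 1, 2, 4}  B8 = {1, 2, 4, 10}  B9 = {2, 4, 10, 14}  B10 = {2, 5, 10, 14}  B11 = {5, 10, 12, 14}  B12 = {5, 9, 12, 14}
Tree: B1–B2, B2–B3, B3–B4, B4–B5, B5–B6, B6–B7, B7–B8, B8–B9, B9–B10, B10–B11, B11–B12
Each bag holds 4 vertices, so the decomposition has width 3, which upper-bounds the treewidth. For the lower bound: the 4 vertex sets {8,11,13}, {6}, {3}, {0,1,4,7} are disjoint, each induces a connected subgraph, and every pair is joined by at least one edge of G. Contracting each set to a single vertex therefore yields K_{4} as a minor, and since treewidth is minor-monotone, tw(G) ≥ tw(K_{4}) = 3. Hence tw(G) = 3 exactly.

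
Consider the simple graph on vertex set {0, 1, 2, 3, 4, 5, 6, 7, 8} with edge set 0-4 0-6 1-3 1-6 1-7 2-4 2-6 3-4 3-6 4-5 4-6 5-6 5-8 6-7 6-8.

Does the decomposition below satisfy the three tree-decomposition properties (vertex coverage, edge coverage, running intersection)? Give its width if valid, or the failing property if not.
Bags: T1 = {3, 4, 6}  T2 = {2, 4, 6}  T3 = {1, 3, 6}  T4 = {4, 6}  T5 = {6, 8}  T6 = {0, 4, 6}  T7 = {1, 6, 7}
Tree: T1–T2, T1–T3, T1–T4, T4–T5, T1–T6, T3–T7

No — vertex 5 appears in no bag.

A tree decomposition must satisfy three properties: every vertex lies in some bag; for every edge, both endpoints lie together in some bag; and for every vertex, the bags containing it form a connected subtree. Here vertex 5 appears in no bag, so the decomposition is invalid.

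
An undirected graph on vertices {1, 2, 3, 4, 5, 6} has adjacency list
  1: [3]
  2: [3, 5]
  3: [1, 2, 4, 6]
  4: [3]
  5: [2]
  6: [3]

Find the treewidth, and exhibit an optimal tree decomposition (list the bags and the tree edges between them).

Treewidth 1.
One such decomposition:
Bags: B1 = {2, 3}  B2 = {3, 4}  B3 = {2, 5}  B4 = {1, 3}  B5 = {3, 6}
Tree: B1–B2, B1–B3, B2–B4, B2–B5

Each bag holds 2 vertices, so the decomposition has width 1, which upper-bounds the treewidth. Any graph with an edge has treewidth ≥ 1, and G has the edge 3–2. The upper and lower bounds meet at 1, so that is the treewidth.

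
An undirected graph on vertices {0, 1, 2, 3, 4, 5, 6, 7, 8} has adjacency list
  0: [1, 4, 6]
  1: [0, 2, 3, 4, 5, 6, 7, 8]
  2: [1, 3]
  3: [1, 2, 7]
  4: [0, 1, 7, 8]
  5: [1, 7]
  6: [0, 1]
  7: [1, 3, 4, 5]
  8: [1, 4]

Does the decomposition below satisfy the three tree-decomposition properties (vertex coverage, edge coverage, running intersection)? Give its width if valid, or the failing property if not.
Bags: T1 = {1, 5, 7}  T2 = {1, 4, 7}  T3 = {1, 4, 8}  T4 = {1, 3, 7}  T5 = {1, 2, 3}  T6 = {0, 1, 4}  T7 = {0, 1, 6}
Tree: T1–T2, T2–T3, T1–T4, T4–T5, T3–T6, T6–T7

Yes; width 2.

Vertex coverage: the bags together contain {0, 1, 2, 3, 4, 5, 6, 7, 8}, the full vertex set. Edge coverage: each edge of G has both endpoints in at least one bag. Running intersection: for every vertex, the bags containing it form a connected subtree. All three properties hold, so this is a valid tree decomposition of width max|bag| − 1 = 2, and hence tw(G) ≤ 2.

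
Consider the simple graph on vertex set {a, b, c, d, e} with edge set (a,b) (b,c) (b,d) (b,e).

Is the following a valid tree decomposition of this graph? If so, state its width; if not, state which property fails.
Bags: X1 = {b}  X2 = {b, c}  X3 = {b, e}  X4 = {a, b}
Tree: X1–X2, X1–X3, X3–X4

A tree decomposition must satisfy three properties: every vertex lies in some bag; for every edge, both endpoints lie together in some bag; and for every vertex, the bags containing it form a connected subtree. Here vertex d appears in no bag, so the decomposition is invalid.

No — vertex d appears in no bag.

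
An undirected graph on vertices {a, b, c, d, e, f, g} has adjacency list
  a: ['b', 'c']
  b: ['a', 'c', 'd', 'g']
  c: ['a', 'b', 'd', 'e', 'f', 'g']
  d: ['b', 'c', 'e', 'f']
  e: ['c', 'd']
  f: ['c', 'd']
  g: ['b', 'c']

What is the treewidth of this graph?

A width-2 tree decomposition is:
Bags: B1 = {c, d, f}  B2 = {c, d, e}  B3 = {b, c, d}  B4 = {b, c, g}  B5 = {a, b, c}
Tree: B1–B2, B2–B3, B3–B4, B4–B5
The largest bag has 3 vertices, giving width 2; this decomposition certifies tw(G) ≤ 2. For the lower bound, the 3 vertices {c, d, e} are pairwise adjacent, and any tree decomposition puts a clique entirely inside one bag — forcing width ≥ 2. Hence tw(G) = 2 exactly.

2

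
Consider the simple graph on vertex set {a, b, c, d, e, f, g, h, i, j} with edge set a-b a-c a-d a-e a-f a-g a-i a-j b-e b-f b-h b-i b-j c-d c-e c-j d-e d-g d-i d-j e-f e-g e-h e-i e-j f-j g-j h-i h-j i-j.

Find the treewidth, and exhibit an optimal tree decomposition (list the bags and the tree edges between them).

Treewidth 4.
Bags: B1 = {a, b, e, f, j}  B2 = {a, b, e, i, j}  B3 = {a, d, e, i, j}  B4 = {a, c, d, e, j}  B5 = {b, e, h, i, j}  B6 = {a, d, e, g, j}
Tree: B1–B2, B2–B3, B3–B4, B2–B5, B4–B6

The largest bag has 5 vertices, giving width 4; this decomposition certifies tw(G) ≤ 4. On the other hand G contains the 5-clique {b, e, h, i, j}. A clique must lie in a single bag of any decomposition, so no decomposition can have width below 4. Combining the bounds, tw(G) = 4.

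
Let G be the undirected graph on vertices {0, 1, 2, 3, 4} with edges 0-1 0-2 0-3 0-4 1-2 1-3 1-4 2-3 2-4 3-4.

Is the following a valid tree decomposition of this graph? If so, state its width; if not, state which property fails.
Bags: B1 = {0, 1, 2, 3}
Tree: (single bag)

No — vertex 4 appears in no bag.

A tree decomposition must satisfy three properties: every vertex lies in some bag; for every edge, both endpoints lie together in some bag; and for every vertex, the bags containing it form a connected subtree. Here vertex 4 appears in no bag, so the decomposition is invalid.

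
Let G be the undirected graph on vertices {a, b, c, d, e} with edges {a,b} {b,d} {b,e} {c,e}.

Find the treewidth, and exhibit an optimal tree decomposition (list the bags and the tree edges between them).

Treewidth 1.
One optimal decomposition is:
Bags: B1 = {b, e}  B2 = {a, b}  B3 = {c, e}  B4 = {b, d}
Tree: B1–B2, B1–B3, B1–B4

The largest bag has 2 vertices, giving width 1; this decomposition certifies tw(G) ≤ 1. Since G has at least one edge (e.g. e–b), it is not an edgeless graph, so tw(G) ≥ 1. Hence tw(G) = 1 exactly.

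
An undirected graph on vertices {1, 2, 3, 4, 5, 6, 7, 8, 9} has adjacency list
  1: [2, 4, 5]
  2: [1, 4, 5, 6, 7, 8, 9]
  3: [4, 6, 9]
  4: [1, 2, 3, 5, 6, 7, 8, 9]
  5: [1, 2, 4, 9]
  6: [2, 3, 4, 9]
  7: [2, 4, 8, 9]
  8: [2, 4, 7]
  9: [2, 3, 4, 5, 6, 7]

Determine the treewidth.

A width-3 tree decomposition is:
Bags: B1 = {1, 2, 4, 5}  B2 = {2, 4, 5, 9}  B3 = {2, 4, 6, 9}  B4 = {2, 4, 7, 9}  B5 = {3, 4, 6, 9}  B6 = {2, 4, 7, 8}
Tree: B1–B2, B2–B3, B2–B4, B3–B5, B4–B6
Every bag has size at most 4, so the width is 4 − 1 = 3 and tw(G) ≤ 3. Conversely, {2, 4, 7, 8} is a clique of size 4, and the vertices of any clique must share a bag in every tree decomposition; so some bag has ≥ 4 vertices and tw(G) ≥ 3. Combining the bounds, tw(G) = 3.

3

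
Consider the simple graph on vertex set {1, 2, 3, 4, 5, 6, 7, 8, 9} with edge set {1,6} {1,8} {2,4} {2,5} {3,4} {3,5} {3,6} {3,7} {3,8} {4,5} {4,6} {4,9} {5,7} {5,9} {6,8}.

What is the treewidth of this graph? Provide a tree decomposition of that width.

Treewidth 2.
One optimal decomposition is:
Bags: B1 = {1, 6, 8}  B2 = {3, 6, 8}  B3 = {3, 4, 6}  B4 = {3, 4, 5}  B5 = {3, 5, 7}  B6 = {4, 5, 9}  B7 = {2, 4, 5}
Tree: B1–B2, B2–B3, B3–B4, B4–B5, B4–B6, B6–B7

Every bag has size at most 3, so the width is 3 − 1 = 2 and tw(G) ≤ 2. For the lower bound, the 3 vertices {1, 6, 8} are pairwise adjacent, and any tree decomposition puts a clique entirely inside one bag — forcing width ≥ 2. Therefore the treewidth is 2.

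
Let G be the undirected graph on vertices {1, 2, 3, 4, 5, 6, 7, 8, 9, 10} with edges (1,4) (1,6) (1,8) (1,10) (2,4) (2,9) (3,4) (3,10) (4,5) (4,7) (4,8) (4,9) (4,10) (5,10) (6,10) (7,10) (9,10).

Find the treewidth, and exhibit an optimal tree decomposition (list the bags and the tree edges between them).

The largest bag has 3 vertices, giving width 2; this decomposition certifies tw(G) ≤ 2. On the other hand G contains the 3-clique {1, 4, 8}. A clique must lie in a single bag of any decomposition, so no decomposition can have width below 2. The upper and lower bounds meet at 2, so that is the treewidth.

Treewidth 2.
One optimal decomposition is:
Bags: B1 = {1, 4, 10}  B2 = {4, 7, 10}  B3 = {4, 9, 10}  B4 = {1, 6, 10}  B5 = {1, 4, 8}  B6 = {2, 4, 9}  B7 = {3, 4, 10}  B8 = {4, 5, 10}
Tree: B1–B2, B1–B3, B1–B4, B1–B5, B3–B6, B2–B7, B7–B8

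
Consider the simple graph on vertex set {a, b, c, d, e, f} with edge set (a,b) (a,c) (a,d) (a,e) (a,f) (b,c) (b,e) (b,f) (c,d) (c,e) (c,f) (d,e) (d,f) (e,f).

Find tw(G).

4

A width-4 tree decomposition is:
Bags: B1 = {a, c, d, e, f}  B2 = {a, b, c, e, f}
Tree: B1–B2
The largest bag has 5 vertices, giving width 4; this decomposition certifies tw(G) ≤ 4. Conversely, {a, c, d, e, f} is a clique of size 5, and the vertices of any clique must share a bag in every tree decomposition; so some bag has ≥ 5 vertices and tw(G) ≥ 4. The upper and lower bounds meet at 4, so that is the treewidth.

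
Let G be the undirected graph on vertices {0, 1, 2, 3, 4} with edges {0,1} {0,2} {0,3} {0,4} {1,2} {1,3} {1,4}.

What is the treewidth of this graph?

A width-2 tree decomposition is:
Bags: B1 = {0, 1, 3}  B2 = {0, 1, 4}  B3 = {0, 1, 2}
Tree: B1–B2, B1–B3
Every bag has size at most 3, so the width is 3 − 1 = 2 and tw(G) ≤ 2. On the other hand G contains the 3-clique {0, 1, 2}. A clique must lie in a single bag of any decomposition, so no decomposition can have width below 2. Hence tw(G) = 2 exactly.

2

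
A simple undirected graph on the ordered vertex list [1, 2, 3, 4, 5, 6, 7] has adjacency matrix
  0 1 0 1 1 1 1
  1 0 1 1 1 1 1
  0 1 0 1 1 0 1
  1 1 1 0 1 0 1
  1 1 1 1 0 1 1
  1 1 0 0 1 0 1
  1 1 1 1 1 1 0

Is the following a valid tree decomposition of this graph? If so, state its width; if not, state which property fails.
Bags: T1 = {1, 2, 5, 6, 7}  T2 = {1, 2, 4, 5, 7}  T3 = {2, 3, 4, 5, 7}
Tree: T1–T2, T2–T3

Yes; width 4.

Every vertex of G appears in some bag (union = {1, 2, 3, 4, 5, 6, 7}); every edge is covered by a bag; and for each vertex v the set of bags containing v is connected in the bag tree. The decomposition is therefore valid. The largest bag has 5 vertices, so the width is 4.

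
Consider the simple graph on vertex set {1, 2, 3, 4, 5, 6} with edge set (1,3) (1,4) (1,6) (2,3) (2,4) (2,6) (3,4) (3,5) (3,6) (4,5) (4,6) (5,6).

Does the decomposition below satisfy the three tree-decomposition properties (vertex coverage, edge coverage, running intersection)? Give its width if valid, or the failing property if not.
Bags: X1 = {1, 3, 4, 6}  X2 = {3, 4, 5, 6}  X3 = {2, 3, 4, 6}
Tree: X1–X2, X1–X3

Vertex coverage: the bags together contain {1, 2, 3, 4, 5, 6}, the full vertex set. Edge coverage: each edge of G has both endpoints in at least one bag. Running intersection: for every vertex, the bags containing it form a connected subtree. All three properties hold, so this is a valid tree decomposition of width max|bag| − 1 = 3, and hence tw(G) ≤ 3.

Yes; width 3.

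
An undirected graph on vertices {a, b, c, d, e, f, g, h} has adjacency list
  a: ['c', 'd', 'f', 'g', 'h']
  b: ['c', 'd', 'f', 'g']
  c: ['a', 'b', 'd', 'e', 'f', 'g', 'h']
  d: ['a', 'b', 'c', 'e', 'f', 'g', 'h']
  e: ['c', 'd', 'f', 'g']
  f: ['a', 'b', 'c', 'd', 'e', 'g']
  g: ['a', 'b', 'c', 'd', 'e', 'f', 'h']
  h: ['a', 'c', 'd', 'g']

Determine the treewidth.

A width-4 tree decomposition is:
Bags: B1 = {b, c, d, f, g}  B2 = {a, c, d, f, g}  B3 = {a, c, d, g, h}  B4 = {c, d, e, f, g}
Tree: B1–B2, B2–B3, B1–B4
The largest bag has 5 vertices, giving width 4; this decomposition certifies tw(G) ≤ 4. On the other hand G contains the 5-clique {a, c, d, g, h}. A clique must lie in a single bag of any decomposition, so no decomposition can have width below 4. Therefore the treewidth is 4.

4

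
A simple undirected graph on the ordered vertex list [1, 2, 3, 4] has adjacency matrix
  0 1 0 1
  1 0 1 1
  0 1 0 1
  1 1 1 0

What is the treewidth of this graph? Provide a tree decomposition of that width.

The largest bag has 3 vertices, giving width 2; this decomposition certifies tw(G) ≤ 2. Conversely, {1, 2, 4} is a clique of size 3, and the vertices of any clique must share a bag in every tree decomposition; so some bag has ≥ 3 vertices and tw(G) ≥ 2. Combining the bounds, tw(G) = 2.

Treewidth 2.
One optimal decomposition is:
Bags: B1 = {2, 3, 4}  B2 = {1, 2, 4}
Tree: B1–B2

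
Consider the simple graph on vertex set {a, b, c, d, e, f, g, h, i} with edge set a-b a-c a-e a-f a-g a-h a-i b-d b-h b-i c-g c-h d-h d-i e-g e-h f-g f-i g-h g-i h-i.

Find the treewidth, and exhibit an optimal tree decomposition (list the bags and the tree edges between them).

Treewidth 3.
One such decomposition:
Bags: B1 = {a, g, h, i}  B2 = {a, b, h, i}  B3 = {a, e, g, h}  B4 = {a, f, g, i}  B5 = {a, c, g, h}  B6 = {b, d, h, i}
Tree: B1–B2, B1–B3, B1–B4, B1–B5, B2–B6

Every bag has size at most 4, so the width is 4 − 1 = 3 and tw(G) ≤ 3. For the lower bound, the 4 vertices {b, d, h, i} are pairwise adjacent, and any tree decomposition puts a clique entirely inside one bag — forcing width ≥ 3. Therefore the treewidth is 3.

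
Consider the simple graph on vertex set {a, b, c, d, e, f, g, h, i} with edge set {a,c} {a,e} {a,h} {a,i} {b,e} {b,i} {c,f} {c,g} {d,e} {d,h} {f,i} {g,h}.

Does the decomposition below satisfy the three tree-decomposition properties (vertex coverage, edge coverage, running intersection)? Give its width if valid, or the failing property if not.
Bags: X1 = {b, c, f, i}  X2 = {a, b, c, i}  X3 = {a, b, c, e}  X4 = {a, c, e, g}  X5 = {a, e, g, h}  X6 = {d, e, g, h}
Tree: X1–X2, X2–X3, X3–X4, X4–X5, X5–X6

Yes; width 3.

Checking the three conditions: (i) the bags cover all of {a, b, c, d, e, f, g, h, i}; (ii) for each edge, some bag contains both endpoints; (iii) the bags containing any fixed vertex form a subtree. All hold, so the decomposition is valid with width 4 − 1 = 3.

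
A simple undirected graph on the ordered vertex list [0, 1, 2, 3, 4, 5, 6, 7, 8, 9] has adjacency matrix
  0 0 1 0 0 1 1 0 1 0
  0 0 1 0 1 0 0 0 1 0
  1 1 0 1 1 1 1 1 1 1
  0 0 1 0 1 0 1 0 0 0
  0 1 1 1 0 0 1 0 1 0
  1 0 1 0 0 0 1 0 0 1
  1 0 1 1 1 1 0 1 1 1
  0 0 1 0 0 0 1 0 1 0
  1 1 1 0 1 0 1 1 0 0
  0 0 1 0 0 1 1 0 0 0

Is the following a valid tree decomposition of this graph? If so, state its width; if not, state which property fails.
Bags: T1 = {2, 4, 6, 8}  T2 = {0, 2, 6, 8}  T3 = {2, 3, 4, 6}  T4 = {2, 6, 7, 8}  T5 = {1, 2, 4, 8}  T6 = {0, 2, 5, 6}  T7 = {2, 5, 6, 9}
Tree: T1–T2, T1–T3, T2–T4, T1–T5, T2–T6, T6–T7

Yes; width 3.

Every vertex of G appears in some bag (union = {0, 1, 2, 3, 4, 5, 6, 7, 8, 9}); every edge is covered by a bag; and for each vertex v the set of bags containing v is connected in the bag tree. The decomposition is therefore valid. The largest bag has 4 vertices, so the width is 3.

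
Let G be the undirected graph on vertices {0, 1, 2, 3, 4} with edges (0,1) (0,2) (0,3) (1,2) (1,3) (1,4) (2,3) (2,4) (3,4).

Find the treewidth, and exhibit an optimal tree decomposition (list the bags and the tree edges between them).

The largest bag has 4 vertices, giving width 3; this decomposition certifies tw(G) ≤ 3. Conversely, {0, 1, 2, 3} is a clique of size 4, and the vertices of any clique must share a bag in every tree decomposition; so some bag has ≥ 4 vertices and tw(G) ≥ 3. The upper and lower bounds meet at 3, so that is the treewidth.

Treewidth 3.
Bags: B1 = {0, 1, 2, 3}  B2 = {1, 2, 3, 4}
Tree: B1–B2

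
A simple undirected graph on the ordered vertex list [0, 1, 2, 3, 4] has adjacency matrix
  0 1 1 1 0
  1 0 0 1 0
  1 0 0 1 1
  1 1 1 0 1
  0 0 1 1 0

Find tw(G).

2

A width-2 tree decomposition is:
Bags: B1 = {0, 1, 3}  B2 = {0, 2, 3}  B3 = {2, 3, 4}
Tree: B1–B2, B2–B3
Every bag has size at most 3, so the width is 3 − 1 = 2 and tw(G) ≤ 2. On the other hand G contains the 3-clique {0, 1, 3}. A clique must lie in a single bag of any decomposition, so no decomposition can have width below 2. The upper and lower bounds meet at 2, so that is the treewidth.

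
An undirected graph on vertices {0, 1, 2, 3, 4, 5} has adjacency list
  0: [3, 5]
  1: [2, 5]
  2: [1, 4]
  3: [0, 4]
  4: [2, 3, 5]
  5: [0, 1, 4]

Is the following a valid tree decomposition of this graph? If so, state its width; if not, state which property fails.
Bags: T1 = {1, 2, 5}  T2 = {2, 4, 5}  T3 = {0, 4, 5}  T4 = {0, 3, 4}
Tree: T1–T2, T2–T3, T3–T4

Yes; width 2.

Every vertex of G appears in some bag (union = {0, 1, 2, 3, 4, 5}); every edge is covered by a bag; and for each vertex v the set of bags containing v is connected in the bag tree. The decomposition is therefore valid. The largest bag has 3 vertices, so the width is 2.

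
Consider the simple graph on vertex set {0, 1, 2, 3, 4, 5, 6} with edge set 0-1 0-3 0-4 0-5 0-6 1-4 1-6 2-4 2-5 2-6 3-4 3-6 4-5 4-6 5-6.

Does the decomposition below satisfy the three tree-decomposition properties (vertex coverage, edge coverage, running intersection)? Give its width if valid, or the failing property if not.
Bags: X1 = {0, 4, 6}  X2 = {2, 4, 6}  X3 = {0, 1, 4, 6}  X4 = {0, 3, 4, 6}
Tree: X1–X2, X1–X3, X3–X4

A tree decomposition must satisfy three properties: every vertex lies in some bag; for every edge, both endpoints lie together in some bag; and for every vertex, the bags containing it form a connected subtree. Here vertex 5 appears in no bag, so the decomposition is invalid.

No — vertex 5 appears in no bag.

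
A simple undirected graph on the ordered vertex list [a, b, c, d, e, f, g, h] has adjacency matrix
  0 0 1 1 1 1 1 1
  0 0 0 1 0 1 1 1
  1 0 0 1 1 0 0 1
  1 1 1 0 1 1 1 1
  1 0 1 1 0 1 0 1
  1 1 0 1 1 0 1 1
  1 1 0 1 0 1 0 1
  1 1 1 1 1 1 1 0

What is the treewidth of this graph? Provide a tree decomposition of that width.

Each bag holds 5 vertices, so the decomposition has width 4, which upper-bounds the treewidth. Conversely, {a, c, d, e, h} is a clique of size 5, and the vertices of any clique must share a bag in every tree decomposition; so some bag has ≥ 5 vertices and tw(G) ≥ 4. Therefore the treewidth is 4.

Treewidth 4.
Bags: B1 = {a, d, e, f, h}  B2 = {a, d, f, g, h}  B3 = {b, d, f, g, h}  B4 = {a, c, d, e, h}
Tree: B1–B2, B2–B3, B1–B4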